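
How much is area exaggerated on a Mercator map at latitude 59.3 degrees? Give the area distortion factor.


area_distortion = 1/cos^2(59.3) = 3.837

3.837


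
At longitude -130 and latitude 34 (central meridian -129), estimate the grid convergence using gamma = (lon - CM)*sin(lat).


gamma = (-130 - -129) * sin(34) = -1 * 0.559193 = -0.559 degrees

-0.559 degrees


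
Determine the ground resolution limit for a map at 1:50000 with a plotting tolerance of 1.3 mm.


ground = 1.3 mm * 50000 / 1000 = 65.0 m

65.0 m


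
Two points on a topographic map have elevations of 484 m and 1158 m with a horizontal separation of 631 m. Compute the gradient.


gradient = (1158 - 484) / 631 = 674 / 631 = 1.0681

1.0681


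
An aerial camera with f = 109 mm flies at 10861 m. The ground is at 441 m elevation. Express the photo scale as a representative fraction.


scale = f / (H - h) = 109 mm / 10420 m = 109 / 10420000 = 1:95596

1:95596


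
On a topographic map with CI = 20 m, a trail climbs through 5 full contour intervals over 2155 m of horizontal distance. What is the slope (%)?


elevation change = 5 * 20 = 100 m
slope = 100 / 2155 * 100 = 4.6%

4.6%


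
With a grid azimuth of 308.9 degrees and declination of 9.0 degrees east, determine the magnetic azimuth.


magnetic azimuth = grid azimuth - declination (east +ve)
mag_az = 308.9 - 9.0 = 299.9 degrees

299.9 degrees


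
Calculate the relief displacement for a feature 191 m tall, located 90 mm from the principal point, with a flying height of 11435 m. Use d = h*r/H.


d = h * r / H = 191 * 90 / 11435 = 1.5 mm

1.5 mm


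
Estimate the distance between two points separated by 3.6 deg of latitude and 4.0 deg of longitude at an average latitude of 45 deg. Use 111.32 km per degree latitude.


dlat_km = 3.6 * 111.32 = 400.752
dlon_km = 4.0 * 111.32 * cos(45) ≈ 314.861
dist = sqrt(400.752^2 + 314.861^2) ≈ 509.6 km

509.6 km


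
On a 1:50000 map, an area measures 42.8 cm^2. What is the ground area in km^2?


ground_area = 42.8 * (50000/100)^2 = 10700000.0 m^2 = 10.7 km^2

10.7 km^2


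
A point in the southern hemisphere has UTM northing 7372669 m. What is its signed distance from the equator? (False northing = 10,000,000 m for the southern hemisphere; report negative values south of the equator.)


For southern: actual = 7372669 - 10000000 = -2627331 m

-2627331 m


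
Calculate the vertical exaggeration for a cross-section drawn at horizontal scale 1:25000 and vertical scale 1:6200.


VE = horizontal_scale / vertical_scale = 25000 / 6200 ≈ 4.0

4.0x


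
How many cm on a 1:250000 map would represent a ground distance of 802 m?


map_cm = 802 * 100 / 250000 = 0.3208 cm ≈ 0.32 cm

0.32 cm


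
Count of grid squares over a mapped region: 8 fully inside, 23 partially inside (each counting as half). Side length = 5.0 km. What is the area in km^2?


effective squares = 8 + 23 * 0.5 = 19.5
area = 19.5 * 25.0 = 487.5 km^2

487.5 km^2


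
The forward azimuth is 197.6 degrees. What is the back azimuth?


back azimuth = (197.6 + 180) mod 360 = 17.6 degrees

17.6 degrees


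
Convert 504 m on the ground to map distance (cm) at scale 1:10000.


map_cm = 504 * 100 / 10000 = 5.04 cm

5.04 cm


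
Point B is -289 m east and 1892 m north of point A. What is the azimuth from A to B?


az = atan2(-289, 1892) = -8.7 deg
adjusted to 0-360: 351.3 degrees

351.3 degrees


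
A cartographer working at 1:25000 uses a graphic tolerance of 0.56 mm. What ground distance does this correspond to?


ground = 0.56 mm * 25000 / 1000 = 14.0 m

14.0 m


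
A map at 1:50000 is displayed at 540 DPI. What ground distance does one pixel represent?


pixel_cm = 2.54 / 540 ≈ 0.004704 cm
ground = pixel_cm * 50000 / 100 = 2.54 * 50000 / (540 * 100) = 127000 / 54000 ≈ 2.35 m

2.35 m


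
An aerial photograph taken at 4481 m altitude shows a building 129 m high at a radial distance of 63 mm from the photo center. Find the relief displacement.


d = h * r / H = 129 * 63 / 4481 = 1.81 mm

1.81 mm


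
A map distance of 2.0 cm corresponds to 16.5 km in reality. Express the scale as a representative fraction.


ground = 16.5 km = 1650000 cm; RF denominator = ground / map = 1650000 / 2.0 = 825000; RF = 1:825000

1:825000


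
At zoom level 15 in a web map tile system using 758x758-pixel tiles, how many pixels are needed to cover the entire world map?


tiles per axis = 2^15 = 32768
total tiles = 32768^2 = 1073741824
pixels per axis = 32768 * 758 = 24838144
total pixels = 24838144^2 = 616933397364736

616933397364736 pixels


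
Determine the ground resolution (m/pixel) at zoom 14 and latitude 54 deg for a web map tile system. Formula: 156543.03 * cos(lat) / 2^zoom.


res = 156543.03 * cos(54) / 2^14 = 156543.03 * 0.58778525 / 16384 = 5.62 m/pixel

5.62 m/pixel


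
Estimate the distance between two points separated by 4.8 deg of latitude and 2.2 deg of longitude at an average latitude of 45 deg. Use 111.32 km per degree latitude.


dlat_km = 4.8 * 111.32 = 534.336
dlon_km = 2.2 * 111.32 * cos(45) ≈ 173.173
dist = sqrt(534.336^2 + 173.173^2) ≈ 561.7 km

561.7 km


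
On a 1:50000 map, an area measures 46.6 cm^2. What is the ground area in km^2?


ground_area = 46.6 * (50000/100)^2 = 11650000.0 m^2 = 11.65 km^2

11.65 km^2


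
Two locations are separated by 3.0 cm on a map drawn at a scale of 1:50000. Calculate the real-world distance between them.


ground = 3.0 cm * 50000 / 100 = 1500.0 m = 1.5 km

1.5 km


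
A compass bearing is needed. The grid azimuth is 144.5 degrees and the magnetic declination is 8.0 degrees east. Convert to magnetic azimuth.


magnetic azimuth = grid azimuth - declination (east +ve)
mag_az = 144.5 - 8.0 = 136.5 degrees

136.5 degrees


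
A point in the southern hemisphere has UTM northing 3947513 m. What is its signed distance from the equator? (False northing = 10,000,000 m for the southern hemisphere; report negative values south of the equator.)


For southern: actual = 3947513 - 10000000 = -6052487 m

-6052487 m


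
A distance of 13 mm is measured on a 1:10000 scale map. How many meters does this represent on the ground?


ground = 13 mm * 10000 / 1000 = 130.0 m

130.0 m


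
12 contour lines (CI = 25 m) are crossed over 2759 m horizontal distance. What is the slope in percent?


elevation change = 12 * 25 = 300 m
slope = 300 / 2759 * 100 = 10.9%

10.9%


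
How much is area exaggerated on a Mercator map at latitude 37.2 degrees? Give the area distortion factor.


area_distortion = 1/cos^2(37.2) = 1.576

1.576


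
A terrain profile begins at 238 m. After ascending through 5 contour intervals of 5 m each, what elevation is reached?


elevation = 238 + 5 * 5 = 263 m

263 m


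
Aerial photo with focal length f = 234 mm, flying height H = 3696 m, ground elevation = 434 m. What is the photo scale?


scale = f / (H - h) = 234 mm / 3262 m = 234 / 3262000 = 1:13940

1:13940


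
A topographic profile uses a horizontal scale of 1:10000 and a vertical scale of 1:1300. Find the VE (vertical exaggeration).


VE = horizontal_scale / vertical_scale = 10000 / 1300 ≈ 7.7

7.7x


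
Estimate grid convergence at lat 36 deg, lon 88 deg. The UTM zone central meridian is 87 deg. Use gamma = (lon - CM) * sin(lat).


gamma = (88 - 87) * sin(36) = 1 * 0.587785 = 0.588 degrees

0.588 degrees


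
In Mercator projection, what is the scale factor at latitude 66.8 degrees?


SF = 1 / cos(66.8) = 1 / 0.393942 = 2.538

2.538


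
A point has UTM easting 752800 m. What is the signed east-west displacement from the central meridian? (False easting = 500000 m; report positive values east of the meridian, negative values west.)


displacement = 752800 - 500000 = 252800 m

252800 m


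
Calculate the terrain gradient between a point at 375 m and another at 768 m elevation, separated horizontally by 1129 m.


gradient = (768 - 375) / 1129 = 393 / 1129 = 0.3481

0.3481


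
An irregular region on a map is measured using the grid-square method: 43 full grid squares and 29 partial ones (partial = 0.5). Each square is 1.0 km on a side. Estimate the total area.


effective squares = 43 + 29 * 0.5 = 57.5
area = 57.5 * 1.0 = 57.5 km^2

57.5 km^2


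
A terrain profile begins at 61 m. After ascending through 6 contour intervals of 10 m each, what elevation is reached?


elevation = 61 + 6 * 10 = 121 m

121 m


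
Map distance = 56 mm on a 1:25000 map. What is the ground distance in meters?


ground = 56 mm * 25000 / 1000 = 1400.0 m

1400.0 m


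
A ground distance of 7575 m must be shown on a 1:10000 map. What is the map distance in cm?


map_cm = 7575 * 100 / 10000 = 75.75 cm

75.75 cm


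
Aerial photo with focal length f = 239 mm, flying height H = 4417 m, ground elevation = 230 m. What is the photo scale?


scale = f / (H - h) = 239 mm / 4187 m = 239 / 4187000 = 1:17519

1:17519


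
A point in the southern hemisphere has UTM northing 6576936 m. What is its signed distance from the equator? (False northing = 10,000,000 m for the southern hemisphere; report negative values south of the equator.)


For southern: actual = 6576936 - 10000000 = -3423064 m

-3423064 m


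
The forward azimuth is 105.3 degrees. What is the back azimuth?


back azimuth = (105.3 + 180) mod 360 = 285.3 degrees

285.3 degrees


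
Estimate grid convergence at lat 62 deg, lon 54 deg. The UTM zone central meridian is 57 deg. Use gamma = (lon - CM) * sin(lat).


gamma = (54 - 57) * sin(62) = -3 * 0.882948 = -2.649 degrees

-2.649 degrees


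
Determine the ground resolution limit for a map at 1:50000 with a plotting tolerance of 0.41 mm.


ground = 0.41 mm * 50000 / 1000 = 20.5 m

20.5 m


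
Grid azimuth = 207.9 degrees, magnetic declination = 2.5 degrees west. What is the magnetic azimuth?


magnetic azimuth = grid azimuth - declination (east +ve)
mag_az = 207.9 - -2.5 = 210.4 degrees

210.4 degrees


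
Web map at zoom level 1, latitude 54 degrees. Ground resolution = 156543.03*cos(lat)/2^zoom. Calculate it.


res = 156543.03 * cos(54) / 2^1 = 156543.03 * 0.58778525 / 2 = 46006.84 m/pixel

46006.84 m/pixel


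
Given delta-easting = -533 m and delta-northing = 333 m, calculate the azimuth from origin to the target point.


az = atan2(-533, 333) = -58.0 deg
adjusted to 0-360: 302.0 degrees

302.0 degrees


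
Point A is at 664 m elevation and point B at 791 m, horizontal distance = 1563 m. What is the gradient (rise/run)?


gradient = (791 - 664) / 1563 = 127 / 1563 = 0.0813

0.0813


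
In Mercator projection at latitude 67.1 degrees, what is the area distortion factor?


area_distortion = 1/cos^2(67.1) = 6.604

6.604


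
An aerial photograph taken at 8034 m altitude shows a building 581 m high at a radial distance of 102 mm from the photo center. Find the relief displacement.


d = h * r / H = 581 * 102 / 8034 = 7.38 mm

7.38 mm


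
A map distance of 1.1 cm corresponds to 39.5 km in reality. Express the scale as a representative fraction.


ground = 39.5 km = 3950000 cm; RF denominator = ground / map = 3950000 / 1.1 ≈ 3590909; RF = 1:3590909

1:3590909


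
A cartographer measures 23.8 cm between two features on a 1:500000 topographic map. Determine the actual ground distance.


ground = 23.8 cm * 500000 / 100 = 119000.0 m = 119.0 km

119.0 km


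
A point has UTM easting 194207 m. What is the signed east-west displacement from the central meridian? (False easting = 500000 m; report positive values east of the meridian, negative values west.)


displacement = 194207 - 500000 = -305793 m

-305793 m


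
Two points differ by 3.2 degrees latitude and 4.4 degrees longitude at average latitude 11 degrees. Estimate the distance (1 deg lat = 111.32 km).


dlat_km = 3.2 * 111.32 = 356.224
dlon_km = 4.4 * 111.32 * cos(11) ≈ 480.809
dist = sqrt(356.224^2 + 480.809^2) ≈ 598.4 km

598.4 km


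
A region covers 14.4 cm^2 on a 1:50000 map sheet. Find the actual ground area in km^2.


ground_area = 14.4 * (50000/100)^2 = 3600000.0 m^2 = 3.6 km^2

3.6 km^2


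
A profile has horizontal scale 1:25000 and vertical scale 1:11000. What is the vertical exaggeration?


VE = horizontal_scale / vertical_scale = 25000 / 11000 ≈ 2.3

2.3x


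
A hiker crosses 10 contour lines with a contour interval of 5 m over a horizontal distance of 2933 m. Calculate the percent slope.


elevation change = 10 * 5 = 50 m
slope = 50 / 2933 * 100 = 1.7%

1.7%


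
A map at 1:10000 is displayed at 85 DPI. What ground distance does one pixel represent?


pixel_cm = 2.54 / 85 ≈ 0.029882 cm
ground = pixel_cm * 10000 / 100 = 2.54 * 10000 / (85 * 100) = 25400 / 8500 ≈ 2.99 m

2.99 m


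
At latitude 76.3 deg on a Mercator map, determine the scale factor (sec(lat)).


SF = 1 / cos(76.3) = 1 / 0.236838 = 4.222

4.222


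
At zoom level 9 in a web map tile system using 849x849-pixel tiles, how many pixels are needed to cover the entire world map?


tiles per axis = 2^9 = 512
total tiles = 512^2 = 262144
pixels per axis = 512 * 849 = 434688
total pixels = 434688^2 = 188953657344

188953657344 pixels


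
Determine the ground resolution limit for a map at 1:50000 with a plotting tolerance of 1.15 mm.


ground = 1.15 mm * 50000 / 1000 = 57.5 m

57.5 m


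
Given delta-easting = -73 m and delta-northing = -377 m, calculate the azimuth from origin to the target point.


az = atan2(-73, -377) = -169.0 deg
adjusted to 0-360: 191.0 degrees

191.0 degrees


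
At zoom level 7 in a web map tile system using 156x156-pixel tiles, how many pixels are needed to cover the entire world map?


tiles per axis = 2^7 = 128
total tiles = 128^2 = 16384
pixels per axis = 128 * 156 = 19968
total pixels = 19968^2 = 398721024

398721024 pixels


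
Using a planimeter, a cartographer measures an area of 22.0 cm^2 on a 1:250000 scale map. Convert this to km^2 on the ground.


ground_area = 22.0 * (250000/100)^2 = 137500000.0 m^2 = 137.5 km^2

137.5 km^2


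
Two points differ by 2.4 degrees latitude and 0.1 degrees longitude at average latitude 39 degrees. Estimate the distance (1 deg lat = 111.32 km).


dlat_km = 2.4 * 111.32 = 267.168
dlon_km = 0.1 * 111.32 * cos(39) ≈ 8.651
dist = sqrt(267.168^2 + 8.651^2) ≈ 267.3 km

267.3 km


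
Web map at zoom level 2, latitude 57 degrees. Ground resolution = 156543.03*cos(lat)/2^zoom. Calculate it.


res = 156543.03 * cos(57) / 2^2 = 156543.03 * 0.54463904 / 4 = 21314.86 m/pixel

21314.86 m/pixel


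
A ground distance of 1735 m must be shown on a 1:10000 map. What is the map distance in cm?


map_cm = 1735 * 100 / 10000 = 17.35 cm

17.35 cm


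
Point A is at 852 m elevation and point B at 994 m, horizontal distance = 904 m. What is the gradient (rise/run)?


gradient = (994 - 852) / 904 = 142 / 904 = 0.1571

0.1571


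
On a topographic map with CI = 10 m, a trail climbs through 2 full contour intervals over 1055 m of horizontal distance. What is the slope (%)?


elevation change = 2 * 10 = 20 m
slope = 20 / 1055 * 100 = 1.9%

1.9%


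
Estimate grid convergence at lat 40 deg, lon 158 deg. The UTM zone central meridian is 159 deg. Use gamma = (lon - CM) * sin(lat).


gamma = (158 - 159) * sin(40) = -1 * 0.642788 = -0.643 degrees

-0.643 degrees


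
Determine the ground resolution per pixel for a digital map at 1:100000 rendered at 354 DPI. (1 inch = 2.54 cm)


pixel_cm = 2.54 / 354 ≈ 0.007175 cm
ground = pixel_cm * 100000 / 100 = 2.54 * 100000 / (354 * 100) = 254000 / 35400 ≈ 7.18 m

7.18 m


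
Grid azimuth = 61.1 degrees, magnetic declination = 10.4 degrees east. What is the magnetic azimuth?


magnetic azimuth = grid azimuth - declination (east +ve)
mag_az = 61.1 - 10.4 = 50.7 degrees

50.7 degrees


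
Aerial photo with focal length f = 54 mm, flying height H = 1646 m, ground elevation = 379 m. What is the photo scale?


scale = f / (H - h) = 54 mm / 1267 m = 54 / 1267000 = 1:23463

1:23463


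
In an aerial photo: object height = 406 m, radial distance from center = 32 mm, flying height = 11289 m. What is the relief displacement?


d = h * r / H = 406 * 32 / 11289 = 1.15 mm

1.15 mm


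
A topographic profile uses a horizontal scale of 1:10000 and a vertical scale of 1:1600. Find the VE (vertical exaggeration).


VE = horizontal_scale / vertical_scale = 10000 / 1600 = 6.25

6.25x


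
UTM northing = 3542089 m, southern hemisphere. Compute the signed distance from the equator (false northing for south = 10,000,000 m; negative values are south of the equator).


For southern: actual = 3542089 - 10000000 = -6457911 m

-6457911 m


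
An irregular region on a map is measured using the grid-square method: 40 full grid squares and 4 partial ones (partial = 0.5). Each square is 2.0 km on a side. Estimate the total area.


effective squares = 40 + 4 * 0.5 = 42.0
area = 42.0 * 4.0 = 168.0 km^2

168.0 km^2


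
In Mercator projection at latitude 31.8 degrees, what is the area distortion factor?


area_distortion = 1/cos^2(31.8) = 1.384

1.384


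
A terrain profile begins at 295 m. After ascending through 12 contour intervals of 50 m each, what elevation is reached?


elevation = 295 + 12 * 50 = 895 m

895 m


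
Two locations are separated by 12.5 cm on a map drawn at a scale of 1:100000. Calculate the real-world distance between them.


ground = 12.5 cm * 100000 / 100 = 12500.0 m = 12.5 km

12.5 km


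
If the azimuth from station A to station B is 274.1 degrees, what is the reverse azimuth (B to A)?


back azimuth = (274.1 + 180) mod 360 = 94.1 degrees

94.1 degrees


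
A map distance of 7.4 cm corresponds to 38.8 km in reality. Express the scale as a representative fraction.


ground = 38.8 km = 3880000 cm; RF denominator = ground / map = 3880000 / 7.4 ≈ 524324; RF = 1:524324

1:524324


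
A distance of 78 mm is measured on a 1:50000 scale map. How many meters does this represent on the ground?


ground = 78 mm * 50000 / 1000 = 3900.0 m

3900.0 m


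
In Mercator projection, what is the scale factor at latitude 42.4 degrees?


SF = 1 / cos(42.4) = 1 / 0.738455 = 1.354

1.354


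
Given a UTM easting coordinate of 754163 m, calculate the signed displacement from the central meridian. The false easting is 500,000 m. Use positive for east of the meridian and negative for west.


displacement = 754163 - 500000 = 254163 m

254163 m


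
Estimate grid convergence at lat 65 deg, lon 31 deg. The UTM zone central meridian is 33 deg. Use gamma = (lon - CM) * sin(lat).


gamma = (31 - 33) * sin(65) = -2 * 0.906308 = -1.813 degrees

-1.813 degrees


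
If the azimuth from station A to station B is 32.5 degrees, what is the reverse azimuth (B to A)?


back azimuth = (32.5 + 180) mod 360 = 212.5 degrees

212.5 degrees


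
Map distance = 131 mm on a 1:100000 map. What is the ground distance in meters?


ground = 131 mm * 100000 / 1000 = 13100.0 m

13100.0 m


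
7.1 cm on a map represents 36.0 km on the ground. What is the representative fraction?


ground = 36.0 km = 3600000 cm; RF denominator = ground / map = 3600000 / 7.1 ≈ 507042; RF = 1:507042

1:507042


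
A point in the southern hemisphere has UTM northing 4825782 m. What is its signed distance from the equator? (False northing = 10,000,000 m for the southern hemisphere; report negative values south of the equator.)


For southern: actual = 4825782 - 10000000 = -5174218 m

-5174218 m


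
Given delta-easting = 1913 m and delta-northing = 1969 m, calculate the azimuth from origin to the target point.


az = atan2(1913, 1969) = 44.2 deg
adjusted to 0-360: 44.2 degrees

44.2 degrees


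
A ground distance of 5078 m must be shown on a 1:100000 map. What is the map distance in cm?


map_cm = 5078 * 100 / 100000 = 5.078 cm ≈ 5.08 cm

5.08 cm


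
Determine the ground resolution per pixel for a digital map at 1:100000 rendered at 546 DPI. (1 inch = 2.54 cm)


pixel_cm = 2.54 / 546 ≈ 0.004652 cm
ground = pixel_cm * 100000 / 100 = 2.54 * 100000 / (546 * 100) = 254000 / 54600 ≈ 4.65 m

4.65 m


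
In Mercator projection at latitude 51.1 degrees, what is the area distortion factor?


area_distortion = 1/cos^2(51.1) = 2.536

2.536


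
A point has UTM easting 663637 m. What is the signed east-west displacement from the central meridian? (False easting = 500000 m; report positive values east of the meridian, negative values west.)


displacement = 663637 - 500000 = 163637 m

163637 m


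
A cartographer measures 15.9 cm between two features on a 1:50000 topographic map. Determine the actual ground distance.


ground = 15.9 cm * 50000 / 100 = 7950.0 m = 7.95 km

7.95 km


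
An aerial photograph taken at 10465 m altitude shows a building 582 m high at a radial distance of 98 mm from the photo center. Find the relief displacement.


d = h * r / H = 582 * 98 / 10465 = 5.45 mm

5.45 mm


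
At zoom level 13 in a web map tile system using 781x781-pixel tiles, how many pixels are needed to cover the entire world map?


tiles per axis = 2^13 = 8192
total tiles = 8192^2 = 67108864
pixels per axis = 8192 * 781 = 6397952
total pixels = 6397952^2 = 40933789794304

40933789794304 pixels


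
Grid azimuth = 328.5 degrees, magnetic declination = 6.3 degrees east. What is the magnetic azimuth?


magnetic azimuth = grid azimuth - declination (east +ve)
mag_az = 328.5 - 6.3 = 322.2 degrees

322.2 degrees


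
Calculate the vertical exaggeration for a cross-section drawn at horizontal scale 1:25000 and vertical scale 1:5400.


VE = horizontal_scale / vertical_scale = 25000 / 5400 ≈ 4.6

4.6x


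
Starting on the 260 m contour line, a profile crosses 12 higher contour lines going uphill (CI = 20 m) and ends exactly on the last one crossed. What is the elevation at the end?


elevation = 260 + 12 * 20 = 500 m

500 m


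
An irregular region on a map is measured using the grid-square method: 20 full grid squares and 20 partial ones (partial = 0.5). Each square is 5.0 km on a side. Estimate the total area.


effective squares = 20 + 20 * 0.5 = 30.0
area = 30.0 * 25.0 = 750.0 km^2

750.0 km^2


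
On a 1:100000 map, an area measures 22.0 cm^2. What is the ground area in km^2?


ground_area = 22.0 * (100000/100)^2 = 22000000.0 m^2 = 22.0 km^2

22.0 km^2


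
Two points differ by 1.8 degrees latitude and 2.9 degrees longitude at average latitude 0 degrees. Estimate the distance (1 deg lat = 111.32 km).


dlat_km = 1.8 * 111.32 = 200.376
dlon_km = 2.9 * 111.32 * cos(0) ≈ 322.828
dist = sqrt(200.376^2 + 322.828^2) ≈ 380.0 km

380.0 km


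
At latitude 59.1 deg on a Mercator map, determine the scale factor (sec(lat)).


SF = 1 / cos(59.1) = 1 / 0.513541 = 1.947

1.947


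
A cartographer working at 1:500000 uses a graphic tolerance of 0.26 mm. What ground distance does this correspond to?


ground = 0.26 mm * 500000 / 1000 = 130.0 m

130.0 m


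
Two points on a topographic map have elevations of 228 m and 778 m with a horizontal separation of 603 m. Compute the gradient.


gradient = (778 - 228) / 603 = 550 / 603 = 0.9121

0.9121


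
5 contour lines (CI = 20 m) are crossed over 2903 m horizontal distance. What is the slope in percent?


elevation change = 5 * 20 = 100 m
slope = 100 / 2903 * 100 = 3.4%

3.4%


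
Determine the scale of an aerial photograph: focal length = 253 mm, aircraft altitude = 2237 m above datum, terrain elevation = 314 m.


scale = f / (H - h) = 253 mm / 1923 m = 253 / 1923000 = 1:7601

1:7601


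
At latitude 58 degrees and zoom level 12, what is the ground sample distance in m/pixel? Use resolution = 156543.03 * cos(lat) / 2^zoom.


res = 156543.03 * cos(58) / 2^12 = 156543.03 * 0.52991926 / 4096 = 20.25 m/pixel

20.25 m/pixel


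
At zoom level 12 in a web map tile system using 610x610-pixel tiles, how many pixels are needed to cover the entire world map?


tiles per axis = 2^12 = 4096
total tiles = 4096^2 = 16777216
pixels per axis = 4096 * 610 = 2498560
total pixels = 2498560^2 = 6242802073600

6242802073600 pixels


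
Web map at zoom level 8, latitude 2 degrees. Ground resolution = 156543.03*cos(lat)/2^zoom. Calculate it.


res = 156543.03 * cos(2) / 2^8 = 156543.03 * 0.99939083 / 256 = 611.12 m/pixel

611.12 m/pixel


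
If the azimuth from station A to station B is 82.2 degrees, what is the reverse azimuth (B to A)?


back azimuth = (82.2 + 180) mod 360 = 262.2 degrees

262.2 degrees


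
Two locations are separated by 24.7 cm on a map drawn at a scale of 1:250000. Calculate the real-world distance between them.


ground = 24.7 cm * 250000 / 100 = 61750.0 m = 61.75 km

61.75 km


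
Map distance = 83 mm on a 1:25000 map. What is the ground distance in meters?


ground = 83 mm * 25000 / 1000 = 2075.0 m

2075.0 m


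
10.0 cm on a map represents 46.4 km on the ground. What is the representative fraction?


ground = 46.4 km = 4640000 cm; RF denominator = ground / map = 4640000 / 10.0 = 464000; RF = 1:464000

1:464000


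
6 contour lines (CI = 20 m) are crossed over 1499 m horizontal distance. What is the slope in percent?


elevation change = 6 * 20 = 120 m
slope = 120 / 1499 * 100 = 8.0%

8.0%


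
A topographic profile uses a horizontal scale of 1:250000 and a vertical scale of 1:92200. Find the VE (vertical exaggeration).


VE = horizontal_scale / vertical_scale = 250000 / 92200 ≈ 2.7

2.7x


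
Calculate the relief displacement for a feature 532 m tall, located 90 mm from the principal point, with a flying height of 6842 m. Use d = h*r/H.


d = h * r / H = 532 * 90 / 6842 = 7.0 mm

7.0 mm


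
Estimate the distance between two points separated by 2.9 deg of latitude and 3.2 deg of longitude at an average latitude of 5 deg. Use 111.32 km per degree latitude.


dlat_km = 2.9 * 111.32 = 322.828
dlon_km = 3.2 * 111.32 * cos(5) ≈ 354.868
dist = sqrt(322.828^2 + 354.868^2) ≈ 479.7 km

479.7 km


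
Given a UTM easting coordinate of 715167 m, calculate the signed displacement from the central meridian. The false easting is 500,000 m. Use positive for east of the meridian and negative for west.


displacement = 715167 - 500000 = 215167 m

215167 m


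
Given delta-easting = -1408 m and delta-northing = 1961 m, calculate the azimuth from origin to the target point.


az = atan2(-1408, 1961) = -35.7 deg
adjusted to 0-360: 324.3 degrees

324.3 degrees


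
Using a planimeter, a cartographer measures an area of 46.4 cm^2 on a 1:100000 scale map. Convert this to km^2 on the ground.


ground_area = 46.4 * (100000/100)^2 = 46400000.0 m^2 = 46.4 km^2

46.4 km^2


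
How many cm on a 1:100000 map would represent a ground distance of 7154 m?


map_cm = 7154 * 100 / 100000 = 7.154 cm ≈ 7.15 cm

7.15 cm


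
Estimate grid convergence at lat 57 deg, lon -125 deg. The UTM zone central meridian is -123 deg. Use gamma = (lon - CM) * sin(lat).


gamma = (-125 - -123) * sin(57) = -2 * 0.838671 = -1.677 degrees

-1.677 degrees


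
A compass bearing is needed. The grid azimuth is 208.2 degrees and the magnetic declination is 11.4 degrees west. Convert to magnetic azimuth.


magnetic azimuth = grid azimuth - declination (east +ve)
mag_az = 208.2 - -11.4 = 219.6 degrees

219.6 degrees


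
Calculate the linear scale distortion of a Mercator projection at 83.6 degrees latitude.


SF = 1 / cos(83.6) = 1 / 0.111469 = 8.971

8.971


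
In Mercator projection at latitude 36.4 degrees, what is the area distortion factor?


area_distortion = 1/cos^2(36.4) = 1.544

1.544


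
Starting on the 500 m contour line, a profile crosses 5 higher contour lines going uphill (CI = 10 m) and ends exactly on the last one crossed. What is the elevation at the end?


elevation = 500 + 5 * 10 = 550 m

550 m


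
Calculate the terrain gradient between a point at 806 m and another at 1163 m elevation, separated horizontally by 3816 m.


gradient = (1163 - 806) / 3816 = 357 / 3816 = 0.0936

0.0936


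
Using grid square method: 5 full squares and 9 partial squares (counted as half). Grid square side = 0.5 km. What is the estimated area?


effective squares = 5 + 9 * 0.5 = 9.5
area = 9.5 * 0.25 = 2.375 km^2

2.375 km^2


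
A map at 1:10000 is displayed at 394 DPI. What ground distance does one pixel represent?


pixel_cm = 2.54 / 394 ≈ 0.006447 cm
ground = pixel_cm * 10000 / 100 = 2.54 * 10000 / (394 * 100) = 25400 / 39400 ≈ 0.64 m

0.64 m


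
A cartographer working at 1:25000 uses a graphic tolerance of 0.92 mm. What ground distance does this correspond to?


ground = 0.92 mm * 25000 / 1000 = 23.0 m

23.0 m


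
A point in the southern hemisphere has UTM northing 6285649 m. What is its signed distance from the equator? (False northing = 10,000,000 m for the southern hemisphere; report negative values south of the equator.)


For southern: actual = 6285649 - 10000000 = -3714351 m

-3714351 m


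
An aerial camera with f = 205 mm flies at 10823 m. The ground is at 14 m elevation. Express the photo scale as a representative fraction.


scale = f / (H - h) = 205 mm / 10809 m = 205 / 10809000 = 1:52727

1:52727


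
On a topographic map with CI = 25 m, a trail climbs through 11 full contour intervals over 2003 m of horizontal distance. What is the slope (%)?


elevation change = 11 * 25 = 275 m
slope = 275 / 2003 * 100 = 13.7%

13.7%


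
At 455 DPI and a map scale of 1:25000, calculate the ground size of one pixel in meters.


pixel_cm = 2.54 / 455 ≈ 0.005582 cm
ground = pixel_cm * 25000 / 100 = 2.54 * 25000 / (455 * 100) = 63500 / 45500 ≈ 1.4 m

1.4 m


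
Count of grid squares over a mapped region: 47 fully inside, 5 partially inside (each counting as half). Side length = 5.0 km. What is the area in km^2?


effective squares = 47 + 5 * 0.5 = 49.5
area = 49.5 * 25.0 = 1237.5 km^2

1237.5 km^2


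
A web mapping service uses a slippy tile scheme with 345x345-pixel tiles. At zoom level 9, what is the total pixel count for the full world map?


tiles per axis = 2^9 = 512
total tiles = 512^2 = 262144
pixels per axis = 512 * 345 = 176640
total pixels = 176640^2 = 31201689600

31201689600 pixels


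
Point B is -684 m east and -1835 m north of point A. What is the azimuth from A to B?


az = atan2(-684, -1835) = -159.6 deg
adjusted to 0-360: 200.4 degrees

200.4 degrees


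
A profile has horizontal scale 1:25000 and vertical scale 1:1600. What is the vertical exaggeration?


VE = horizontal_scale / vertical_scale = 25000 / 1600 = 15.625 ≈ 15.6

15.6x


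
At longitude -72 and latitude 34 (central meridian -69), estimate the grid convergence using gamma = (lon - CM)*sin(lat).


gamma = (-72 - -69) * sin(34) = -3 * 0.559193 = -1.678 degrees

-1.678 degrees


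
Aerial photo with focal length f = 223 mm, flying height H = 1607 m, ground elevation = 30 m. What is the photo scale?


scale = f / (H - h) = 223 mm / 1577 m = 223 / 1577000 = 1:7072

1:7072


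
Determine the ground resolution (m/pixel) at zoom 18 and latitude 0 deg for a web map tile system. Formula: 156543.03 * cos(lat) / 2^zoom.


res = 156543.03 * cos(0) / 2^18 = 156543.03 * 1.0 / 262144 = 0.6 m/pixel

0.6 m/pixel


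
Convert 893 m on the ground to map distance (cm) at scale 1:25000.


map_cm = 893 * 100 / 25000 = 3.572 cm ≈ 3.57 cm

3.57 cm


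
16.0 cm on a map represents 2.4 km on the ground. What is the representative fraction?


ground = 2.4 km = 240000 cm; RF denominator = ground / map = 240000 / 16.0 = 15000; RF = 1:15000

1:15000


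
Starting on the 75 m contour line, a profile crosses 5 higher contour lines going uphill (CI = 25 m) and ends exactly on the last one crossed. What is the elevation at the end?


elevation = 75 + 5 * 25 = 200 m

200 m


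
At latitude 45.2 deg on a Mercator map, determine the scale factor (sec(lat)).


SF = 1 / cos(45.2) = 1 / 0.704634 = 1.419

1.419


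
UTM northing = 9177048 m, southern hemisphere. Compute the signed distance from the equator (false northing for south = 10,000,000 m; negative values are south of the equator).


For southern: actual = 9177048 - 10000000 = -822952 m

-822952 m


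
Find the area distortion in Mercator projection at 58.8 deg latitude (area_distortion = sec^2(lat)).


area_distortion = 1/cos^2(58.8) = 3.726

3.726


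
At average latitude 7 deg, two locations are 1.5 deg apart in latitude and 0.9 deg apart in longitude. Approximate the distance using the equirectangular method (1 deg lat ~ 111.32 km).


dlat_km = 1.5 * 111.32 = 166.98
dlon_km = 0.9 * 111.32 * cos(7) ≈ 99.441
dist = sqrt(166.98^2 + 99.441^2) ≈ 194.3 km

194.3 km


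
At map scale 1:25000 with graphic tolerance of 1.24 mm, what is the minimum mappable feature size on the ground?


ground = 1.24 mm * 25000 / 1000 = 31.0 m

31.0 m


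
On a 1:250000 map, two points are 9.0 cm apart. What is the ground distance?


ground = 9.0 cm * 250000 / 100 = 22500.0 m = 22.5 km

22.5 km


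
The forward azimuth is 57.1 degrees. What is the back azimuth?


back azimuth = (57.1 + 180) mod 360 = 237.1 degrees

237.1 degrees


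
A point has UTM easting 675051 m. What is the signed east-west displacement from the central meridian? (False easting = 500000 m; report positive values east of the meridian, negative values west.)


displacement = 675051 - 500000 = 175051 m

175051 m


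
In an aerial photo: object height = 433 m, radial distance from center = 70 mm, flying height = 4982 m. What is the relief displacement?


d = h * r / H = 433 * 70 / 4982 = 6.08 mm

6.08 mm


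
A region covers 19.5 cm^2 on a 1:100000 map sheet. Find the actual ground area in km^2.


ground_area = 19.5 * (100000/100)^2 = 19500000.0 m^2 = 19.5 km^2

19.5 km^2


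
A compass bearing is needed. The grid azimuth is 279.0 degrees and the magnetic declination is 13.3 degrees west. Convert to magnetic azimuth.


magnetic azimuth = grid azimuth - declination (east +ve)
mag_az = 279.0 - -13.3 = 292.3 degrees

292.3 degrees


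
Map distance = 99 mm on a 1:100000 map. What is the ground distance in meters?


ground = 99 mm * 100000 / 1000 = 9900.0 m

9900.0 m


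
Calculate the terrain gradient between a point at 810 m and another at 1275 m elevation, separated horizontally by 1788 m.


gradient = (1275 - 810) / 1788 = 465 / 1788 = 0.2601

0.2601


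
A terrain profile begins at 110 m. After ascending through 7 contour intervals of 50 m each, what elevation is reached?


elevation = 110 + 7 * 50 = 460 m

460 m


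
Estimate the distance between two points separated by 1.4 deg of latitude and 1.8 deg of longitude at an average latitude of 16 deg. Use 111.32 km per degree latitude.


dlat_km = 1.4 * 111.32 = 155.848
dlon_km = 1.8 * 111.32 * cos(16) ≈ 192.614
dist = sqrt(155.848^2 + 192.614^2) ≈ 247.8 km

247.8 km


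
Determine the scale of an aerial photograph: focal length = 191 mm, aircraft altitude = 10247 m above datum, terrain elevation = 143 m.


scale = f / (H - h) = 191 mm / 10104 m = 191 / 10104000 = 1:52901

1:52901


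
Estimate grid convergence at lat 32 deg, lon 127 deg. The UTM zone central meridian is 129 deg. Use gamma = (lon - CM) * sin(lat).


gamma = (127 - 129) * sin(32) = -2 * 0.529919 = -1.06 degrees

-1.06 degrees


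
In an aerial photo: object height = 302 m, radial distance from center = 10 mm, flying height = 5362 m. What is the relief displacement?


d = h * r / H = 302 * 10 / 5362 = 0.56 mm

0.56 mm


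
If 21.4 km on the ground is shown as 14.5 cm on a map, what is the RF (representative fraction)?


ground = 21.4 km = 2140000 cm; RF denominator = ground / map = 2140000 / 14.5 ≈ 147586; RF = 1:147586

1:147586


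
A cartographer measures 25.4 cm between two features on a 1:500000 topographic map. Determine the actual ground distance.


ground = 25.4 cm * 500000 / 100 = 127000.0 m = 127.0 km

127.0 km


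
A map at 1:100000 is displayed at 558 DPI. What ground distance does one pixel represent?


pixel_cm = 2.54 / 558 ≈ 0.004552 cm
ground = pixel_cm * 100000 / 100 = 2.54 * 100000 / (558 * 100) = 254000 / 55800 ≈ 4.55 m

4.55 m


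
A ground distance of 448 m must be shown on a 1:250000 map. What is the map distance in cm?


map_cm = 448 * 100 / 250000 = 0.1792 cm ≈ 0.18 cm

0.18 cm


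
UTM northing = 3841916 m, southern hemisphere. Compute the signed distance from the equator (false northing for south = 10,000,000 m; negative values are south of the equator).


For southern: actual = 3841916 - 10000000 = -6158084 m

-6158084 m


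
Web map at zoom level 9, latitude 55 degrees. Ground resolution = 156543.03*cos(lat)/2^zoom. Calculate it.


res = 156543.03 * cos(55) / 2^9 = 156543.03 * 0.57357644 / 512 = 175.37 m/pixel

175.37 m/pixel


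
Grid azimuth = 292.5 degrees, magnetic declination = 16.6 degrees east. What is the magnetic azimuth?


magnetic azimuth = grid azimuth - declination (east +ve)
mag_az = 292.5 - 16.6 = 275.9 degrees

275.9 degrees


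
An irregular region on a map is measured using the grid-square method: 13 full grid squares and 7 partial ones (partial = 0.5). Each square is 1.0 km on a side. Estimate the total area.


effective squares = 13 + 7 * 0.5 = 16.5
area = 16.5 * 1.0 = 16.5 km^2

16.5 km^2


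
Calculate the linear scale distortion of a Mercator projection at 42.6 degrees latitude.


SF = 1 / cos(42.6) = 1 / 0.736097 = 1.359

1.359


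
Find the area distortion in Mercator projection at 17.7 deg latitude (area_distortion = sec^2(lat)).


area_distortion = 1/cos^2(17.7) = 1.102

1.102


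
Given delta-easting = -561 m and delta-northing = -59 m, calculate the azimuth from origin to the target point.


az = atan2(-561, -59) = -96.0 deg
adjusted to 0-360: 264.0 degrees

264.0 degrees


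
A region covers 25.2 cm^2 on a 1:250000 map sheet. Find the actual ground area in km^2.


ground_area = 25.2 * (250000/100)^2 = 157500000.0 m^2 = 157.5 km^2

157.5 km^2


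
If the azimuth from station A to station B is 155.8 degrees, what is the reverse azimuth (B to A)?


back azimuth = (155.8 + 180) mod 360 = 335.8 degrees

335.8 degrees


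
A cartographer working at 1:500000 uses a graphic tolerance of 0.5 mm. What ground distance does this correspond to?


ground = 0.5 mm * 500000 / 1000 = 250.0 m

250.0 m


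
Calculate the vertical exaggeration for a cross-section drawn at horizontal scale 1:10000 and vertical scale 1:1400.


VE = horizontal_scale / vertical_scale = 10000 / 1400 ≈ 7.1

7.1x


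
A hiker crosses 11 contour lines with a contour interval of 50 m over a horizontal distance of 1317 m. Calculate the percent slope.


elevation change = 11 * 50 = 550 m
slope = 550 / 1317 * 100 = 41.8%

41.8%


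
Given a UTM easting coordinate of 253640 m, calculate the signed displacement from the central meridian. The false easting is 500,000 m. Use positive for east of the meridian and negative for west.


displacement = 253640 - 500000 = -246360 m

-246360 m


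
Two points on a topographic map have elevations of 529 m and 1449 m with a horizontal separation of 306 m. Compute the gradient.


gradient = (1449 - 529) / 306 = 920 / 306 = 3.0065

3.0065


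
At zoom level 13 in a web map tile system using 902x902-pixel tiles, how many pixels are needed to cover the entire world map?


tiles per axis = 2^13 = 8192
total tiles = 8192^2 = 67108864
pixels per axis = 8192 * 902 = 7389184
total pixels = 7389184^2 = 54600040185856

54600040185856 pixels
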